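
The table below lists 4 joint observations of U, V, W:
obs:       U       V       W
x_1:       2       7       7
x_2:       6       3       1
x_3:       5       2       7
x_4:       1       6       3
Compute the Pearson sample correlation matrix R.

Step 1 — column means:
  mean(U) = (2 + 6 + 5 + 1) / 4 = 14/4 = 3.5
  mean(V) = (7 + 3 + 2 + 6) / 4 = 18/4 = 4.5
  mean(W) = (7 + 1 + 7 + 3) / 4 = 18/4 = 4.5

Step 2 — sample variances and covariances s[i,j] = (1/(n-1)) · Σ_k (x_{k,i} - mean_i) · (x_{k,j} - mean_j), with n-1 = 3:
  s[U,U] = ((-1.5)·(-1.5) + (2.5)·(2.5) + (1.5)·(1.5) + (-2.5)·(-2.5)) / 3 = 17/3 = 5.6667
  s[U,V] = ((-1.5)·(2.5) + (2.5)·(-1.5) + (1.5)·(-2.5) + (-2.5)·(1.5)) / 3 = -15/3 = -5
  s[U,W] = ((-1.5)·(2.5) + (2.5)·(-3.5) + (1.5)·(2.5) + (-2.5)·(-1.5)) / 3 = -5/3 = -1.6667
  s[V,V] = ((2.5)·(2.5) + (-1.5)·(-1.5) + (-2.5)·(-2.5) + (1.5)·(1.5)) / 3 = 17/3 = 5.6667
  s[V,W] = ((2.5)·(2.5) + (-1.5)·(-3.5) + (-2.5)·(2.5) + (1.5)·(-1.5)) / 3 = 3/3 = 1
  s[W,W] = ((2.5)·(2.5) + (-3.5)·(-3.5) + (2.5)·(2.5) + (-1.5)·(-1.5)) / 3 = 27/3 = 9
  Sample standard deviations s_i = √(s[i,i]):
  s(U) = √(5.6667) = 2.3805
  s(V) = √(5.6667) = 2.3805
  s(W) = √(9) = 3

Step 3 — r_{ij} = s_{ij} / (s_i · s_j):
  r[U,U] = 1 (diagonal).
  r[U,V] = -5 / (2.3805 · 2.3805) = -5 / 5.6667 = -0.8824
  r[U,W] = -1.6667 / (2.3805 · 3) = -1.6667 / 7.1414 = -0.2334
  r[V,V] = 1 (diagonal).
  r[V,W] = 1 / (2.3805 · 3) = 1 / 7.1414 = 0.14
  r[W,W] = 1 (diagonal).

R is symmetric with unit diagonal. Assembling:

R = [[1, -0.8824, -0.2334],
 [-0.8824, 1, 0.14],
 [-0.2334, 0.14, 1]]


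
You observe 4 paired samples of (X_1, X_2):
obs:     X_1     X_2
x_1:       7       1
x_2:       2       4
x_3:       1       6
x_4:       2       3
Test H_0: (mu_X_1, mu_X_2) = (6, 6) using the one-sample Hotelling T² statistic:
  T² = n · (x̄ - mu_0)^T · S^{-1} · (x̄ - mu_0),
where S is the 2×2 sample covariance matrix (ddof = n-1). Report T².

Step 1 — sample mean vector:
  mean(X_1) = (7 + 2 + 1 + 2) / 4 = 12/4 = 3
  mean(X_2) = (1 + 4 + 6 + 3) / 4 = 14/4 = 3.5
  x̄ = (3, 3.5),  deviation x̄ - mu_0 = (3, 3.5) - (6, 6) = (-3, -2.5).

Step 2 — sample covariance matrix, S[i,j] = (1/(n-1)) · Σ_k (x_{k,i} - mean_i) · (x_{k,j} - mean_j), divisor n-1 = 3:
  S[X_1,X_1] = ((4)·(4) + (-1)·(-1) + (-2)·(-2) + (-1)·(-1)) / 3 = 22/3 = 7.3333
  S[X_1,X_2] = ((4)·(-2.5) + (-1)·(0.5) + (-2)·(2.5) + (-1)·(-0.5)) / 3 = -15/3 = -5
  S[X_2,X_2] = ((-2.5)·(-2.5) + (0.5)·(0.5) + (2.5)·(2.5) + (-0.5)·(-0.5)) / 3 = 13/3 = 4.3333
  S = [[7.3333, -5],
 [-5, 4.3333]].

Step 3 — invert S. det(S) = 7.3333·4.3333 - (-5)² = 6.7778.
  S^{-1} = (1/det) · [[d, -b], [-b, a]] = [[0.6393, 0.7377],
 [0.7377, 1.082]].

Step 4 — quadratic form (x̄ - mu_0)^T · S^{-1} · (x̄ - mu_0):
  S^{-1} · (x̄ - mu_0) = (-3.7623, -4.918),
  (x̄ - mu_0)^T · [...] = (-3)·(-3.7623) + (-2.5)·(-4.918) = 23.582.

Step 5 — scale by n: T² = 4 · 23.582 = 94.3279.

T² ≈ 94.3279


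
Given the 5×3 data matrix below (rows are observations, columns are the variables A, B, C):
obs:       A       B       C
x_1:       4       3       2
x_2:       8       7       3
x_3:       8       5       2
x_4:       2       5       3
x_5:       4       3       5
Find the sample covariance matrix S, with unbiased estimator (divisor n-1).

Step 1 — column means:
  mean(A) = (4 + 8 + 8 + 2 + 4) / 5 = 26/5 = 5.2
  mean(B) = (3 + 7 + 5 + 5 + 3) / 5 = 23/5 = 4.6
  mean(C) = (2 + 3 + 2 + 3 + 5) / 5 = 15/5 = 3

Step 2 — sample covariance S[i,j] = (1/(n-1)) · Σ_k (x_{k,i} - mean_i) · (x_{k,j} - mean_j), with n-1 = 4.
  S[A,A] = ((-1.2)·(-1.2) + (2.8)·(2.8) + (2.8)·(2.8) + (-3.2)·(-3.2) + (-1.2)·(-1.2)) / 4 = 28.8/4 = 7.2
  S[A,B] = ((-1.2)·(-1.6) + (2.8)·(2.4) + (2.8)·(0.4) + (-3.2)·(0.4) + (-1.2)·(-1.6)) / 4 = 10.4/4 = 2.6
  S[A,C] = ((-1.2)·(-1) + (2.8)·(0) + (2.8)·(-1) + (-3.2)·(0) + (-1.2)·(2)) / 4 = -4/4 = -1
  S[B,B] = ((-1.6)·(-1.6) + (2.4)·(2.4) + (0.4)·(0.4) + (0.4)·(0.4) + (-1.6)·(-1.6)) / 4 = 11.2/4 = 2.8
  S[B,C] = ((-1.6)·(-1) + (2.4)·(0) + (0.4)·(-1) + (0.4)·(0) + (-1.6)·(2)) / 4 = -2/4 = -0.5
  S[C,C] = ((-1)·(-1) + (0)·(0) + (-1)·(-1) + (0)·(0) + (2)·(2)) / 4 = 6/4 = 1.5

S is symmetric (S[j,i] = S[i,j]). Assembling:

S = [[7.2, 2.6, -1],
 [2.6, 2.8, -0.5],
 [-1, -0.5, 1.5]]


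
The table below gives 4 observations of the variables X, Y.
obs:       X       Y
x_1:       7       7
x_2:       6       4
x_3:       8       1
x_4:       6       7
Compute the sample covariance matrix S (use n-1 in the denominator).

Step 1 — column means:
  mean(X) = (7 + 6 + 8 + 6) / 4 = 27/4 = 6.75
  mean(Y) = (7 + 4 + 1 + 7) / 4 = 19/4 = 4.75

Step 2 — sample covariance S[i,j] = (1/(n-1)) · Σ_k (x_{k,i} - mean_i) · (x_{k,j} - mean_j), with n-1 = 3.
  S[X,X] = ((0.25)·(0.25) + (-0.75)·(-0.75) + (1.25)·(1.25) + (-0.75)·(-0.75)) / 3 = 2.75/3 = 0.9167
  S[X,Y] = ((0.25)·(2.25) + (-0.75)·(-0.75) + (1.25)·(-3.75) + (-0.75)·(2.25)) / 3 = -5.25/3 = -1.75
  S[Y,Y] = ((2.25)·(2.25) + (-0.75)·(-0.75) + (-3.75)·(-3.75) + (2.25)·(2.25)) / 3 = 24.75/3 = 8.25

S is symmetric (S[j,i] = S[i,j]). Assembling:

S = [[0.9167, -1.75],
 [-1.75, 8.25]]


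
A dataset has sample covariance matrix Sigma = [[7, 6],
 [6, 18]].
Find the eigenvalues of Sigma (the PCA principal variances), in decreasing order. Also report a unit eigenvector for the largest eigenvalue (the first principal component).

Step 1 — characteristic polynomial of 2×2 Sigma:
  det(Sigma - λI) = λ² - trace · λ + det = 0.
  trace = 7 + 18 = 25, det = 7·18 - (6)² = 90.
Step 2 — discriminant:
  Δ = trace² - 4·det = 625 - 360 = 265.
Step 3 — eigenvalues:
  λ = (trace ± √Δ)/2 = (25 ± 16.2788)/2,
  λ_1 = 20.6394,  λ_2 = 4.3606.

Step 4 — unit eigenvector for λ_1: solve (Sigma - λ_1 I)v = 0. First row:
  (7 - 20.6394)·v_x + (6)·v_y = 0, i.e. (-13.6394)·v_x + (6)·v_y = 0,
  so v ∝ (b, λ_1 - a) = (6, 13.6394) = u.
  ||u|| = √((6)² + (13.6394)²) = √(222.0335) ≈ 14.9008,
  v_1 = u/||u|| ≈ (0.4027, 0.9153) (||v_1|| = 1).

λ_1 = 20.6394,  λ_2 = 4.3606;  v_1 ≈ (0.4027, 0.9153)


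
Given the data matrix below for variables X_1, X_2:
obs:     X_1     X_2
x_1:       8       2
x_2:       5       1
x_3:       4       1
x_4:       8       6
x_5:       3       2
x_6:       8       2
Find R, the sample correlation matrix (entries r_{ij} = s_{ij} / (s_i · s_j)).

Step 1 — column means:
  mean(X_1) = (8 + 5 + 4 + 8 + 3 + 8) / 6 = 36/6 = 6
  mean(X_2) = (2 + 1 + 1 + 6 + 2 + 2) / 6 = 14/6 = 2.3333

Step 2 — sample variances and covariances s[i,j] = (1/(n-1)) · Σ_k (x_{k,i} - mean_i) · (x_{k,j} - mean_j), with n-1 = 5:
  s[X_1,X_1] = ((2)·(2) + (-1)·(-1) + (-2)·(-2) + (2)·(2) + (-3)·(-3) + (2)·(2)) / 5 = 26/5 = 5.2
  s[X_1,X_2] = ((2)·(-0.3333) + (-1)·(-1.3333) + (-2)·(-1.3333) + (2)·(3.6667) + (-3)·(-0.3333) + (2)·(-0.3333)) / 5 = 11/5 = 2.2
  s[X_2,X_2] = ((-0.3333)·(-0.3333) + (-1.3333)·(-1.3333) + (-1.3333)·(-1.3333) + (3.6667)·(3.6667) + (-0.3333)·(-0.3333) + (-0.3333)·(-0.3333)) / 5 = 17.3333/5 = 3.4667
  Sample standard deviations s_i = √(s[i,i]):
  s(X_1) = √(5.2) = 2.2804
  s(X_2) = √(3.4667) = 1.8619

Step 3 — r_{ij} = s_{ij} / (s_i · s_j):
  r[X_1,X_1] = 1 (diagonal).
  r[X_1,X_2] = 2.2 / (2.2804 · 1.8619) = 2.2 / 4.2458 = 0.5182
  r[X_2,X_2] = 1 (diagonal).

R is symmetric with unit diagonal. Assembling:

R = [[1, 0.5182],
 [0.5182, 1]]


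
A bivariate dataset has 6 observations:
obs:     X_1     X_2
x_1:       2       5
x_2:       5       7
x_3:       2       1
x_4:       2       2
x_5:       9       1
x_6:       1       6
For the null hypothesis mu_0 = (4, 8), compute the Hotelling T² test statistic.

Step 1 — sample mean vector:
  mean(X_1) = (2 + 5 + 2 + 2 + 9 + 1) / 6 = 21/6 = 3.5
  mean(X_2) = (5 + 7 + 1 + 2 + 1 + 6) / 6 = 22/6 = 3.6667
  x̄ = (3.5, 3.6667),  deviation x̄ - mu_0 = (3.5, 3.6667) - (4, 8) = (-0.5, -4.3333).

Step 2 — sample covariance matrix, S[i,j] = (1/(n-1)) · Σ_k (x_{k,i} - mean_i) · (x_{k,j} - mean_j), divisor n-1 = 5:
  S[X_1,X_1] = ((-1.5)·(-1.5) + (1.5)·(1.5) + (-1.5)·(-1.5) + (-1.5)·(-1.5) + (5.5)·(5.5) + (-2.5)·(-2.5)) / 5 = 45.5/5 = 9.1
  S[X_1,X_2] = ((-1.5)·(1.3333) + (1.5)·(3.3333) + (-1.5)·(-2.6667) + (-1.5)·(-1.6667) + (5.5)·(-2.6667) + (-2.5)·(2.3333)) / 5 = -11/5 = -2.2
  S[X_2,X_2] = ((1.3333)·(1.3333) + (3.3333)·(3.3333) + (-2.6667)·(-2.6667) + (-1.6667)·(-1.6667) + (-2.6667)·(-2.6667) + (2.3333)·(2.3333)) / 5 = 35.3333/5 = 7.0667
  S = [[9.1, -2.2],
 [-2.2, 7.0667]].

Step 3 — invert S. det(S) = 9.1·7.0667 - (-2.2)² = 59.4667.
  S^{-1} = (1/det) · [[d, -b], [-b, a]] = [[0.1188, 0.037],
 [0.037, 0.153]].

Step 4 — quadratic form (x̄ - mu_0)^T · S^{-1} · (x̄ - mu_0):
  S^{-1} · (x̄ - mu_0) = (-0.2197, -0.6816),
  (x̄ - mu_0)^T · [...] = (-0.5)·(-0.2197) + (-4.3333)·(-0.6816) = 3.0635.

Step 5 — scale by n: T² = 6 · 3.0635 = 18.3812.

T² ≈ 18.3812


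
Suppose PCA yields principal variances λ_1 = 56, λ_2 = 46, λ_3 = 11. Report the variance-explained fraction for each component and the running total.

Step 1 — total variance = trace(Sigma) = Σ λ_i = 56 + 46 + 11 = 113.

Step 2 — fraction explained by component i = λ_i / Σ λ:
  PC1: 56/113 = 0.4956
  PC2: 46/113 = 0.4071
  PC3: 11/113 = 0.0973

Step 3 — cumulative fraction after k components = (λ_1 + ... + λ_k) / Σ λ:
  k = 1: 56/113 = 0.4956
  k = 2: (56 + 46)/113 = 102/113 = 0.9027
  k = 3: (56 + 46 + 11)/113 = 113/113 = 1

Summary (fraction, with percent):

explained: PC1 0.4956 (49.56%), PC2 0.4071 (40.71%), PC3 0.0973 (9.73%);  cumulative: 0.4956, 0.9027, 1


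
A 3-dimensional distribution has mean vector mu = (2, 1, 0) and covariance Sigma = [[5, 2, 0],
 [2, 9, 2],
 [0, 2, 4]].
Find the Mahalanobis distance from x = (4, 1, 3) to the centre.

Step 1 — centre the observation: (x - mu) = (2, 0, 3).

Step 2 — invert Sigma (cofactor / det for 3×3, or solve directly):
  Sigma^{-1} = [[0.2222, -0.0556, 0.0278],
 [-0.0556, 0.1389, -0.0694],
 [0.0278, -0.0694, 0.2847]].

Step 3 — form the quadratic (x - mu)^T · Sigma^{-1} · (x - mu):
  Sigma^{-1} · (x - mu) = (0.5278, -0.3194, 0.9097).
  (x - mu)^T · [Sigma^{-1} · (x - mu)] = (2)·(0.5278) + (0)·(-0.3194) + (3)·(0.9097) = 3.7847.

Step 4 — take square root: d = √(3.7847) ≈ 1.9454.

d(x, mu) = √(3.7847) ≈ 1.9454


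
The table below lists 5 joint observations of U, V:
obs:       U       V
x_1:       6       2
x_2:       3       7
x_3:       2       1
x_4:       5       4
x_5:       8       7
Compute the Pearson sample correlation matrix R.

Step 1 — column means:
  mean(U) = (6 + 3 + 2 + 5 + 8) / 5 = 24/5 = 4.8
  mean(V) = (2 + 7 + 1 + 4 + 7) / 5 = 21/5 = 4.2

Step 2 — sample variances and covariances s[i,j] = (1/(n-1)) · Σ_k (x_{k,i} - mean_i) · (x_{k,j} - mean_j), with n-1 = 4:
  s[U,U] = ((1.2)·(1.2) + (-1.8)·(-1.8) + (-2.8)·(-2.8) + (0.2)·(0.2) + (3.2)·(3.2)) / 4 = 22.8/4 = 5.7
  s[U,V] = ((1.2)·(-2.2) + (-1.8)·(2.8) + (-2.8)·(-3.2) + (0.2)·(-0.2) + (3.2)·(2.8)) / 4 = 10.2/4 = 2.55
  s[V,V] = ((-2.2)·(-2.2) + (2.8)·(2.8) + (-3.2)·(-3.2) + (-0.2)·(-0.2) + (2.8)·(2.8)) / 4 = 30.8/4 = 7.7
  Sample standard deviations s_i = √(s[i,i]):
  s(U) = √(5.7) = 2.3875
  s(V) = √(7.7) = 2.7749

Step 3 — r_{ij} = s_{ij} / (s_i · s_j):
  r[U,U] = 1 (diagonal).
  r[U,V] = 2.55 / (2.3875 · 2.7749) = 2.55 / 6.625 = 0.3849
  r[V,V] = 1 (diagonal).

R is symmetric with unit diagonal. Assembling:

R = [[1, 0.3849],
 [0.3849, 1]]


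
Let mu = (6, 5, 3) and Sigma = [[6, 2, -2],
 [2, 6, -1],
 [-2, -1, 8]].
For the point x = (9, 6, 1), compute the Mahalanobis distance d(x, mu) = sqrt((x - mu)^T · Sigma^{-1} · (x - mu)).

Step 1 — centre the observation: (x - mu) = (3, 1, -2).

Step 2 — invert Sigma (cofactor / det for 3×3, or solve directly):
  Sigma^{-1} = [[0.2009, -0.0598, 0.0427],
 [-0.0598, 0.188, 0.0085],
 [0.0427, 0.0085, 0.1368]].

Step 3 — form the quadratic (x - mu)^T · Sigma^{-1} · (x - mu):
  Sigma^{-1} · (x - mu) = (0.4573, -0.0085, -0.1368).
  (x - mu)^T · [Sigma^{-1} · (x - mu)] = (3)·(0.4573) + (1)·(-0.0085) + (-2)·(-0.1368) = 1.6368.

Step 4 — take square root: d = √(1.6368) ≈ 1.2794.

d(x, mu) = √(1.6368) ≈ 1.2794


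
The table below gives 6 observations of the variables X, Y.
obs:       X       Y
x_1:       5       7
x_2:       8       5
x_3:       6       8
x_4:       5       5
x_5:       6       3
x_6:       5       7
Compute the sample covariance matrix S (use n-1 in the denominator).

Step 1 — column means:
  mean(X) = (5 + 8 + 6 + 5 + 6 + 5) / 6 = 35/6 = 5.8333
  mean(Y) = (7 + 5 + 8 + 5 + 3 + 7) / 6 = 35/6 = 5.8333

Step 2 — sample covariance S[i,j] = (1/(n-1)) · Σ_k (x_{k,i} - mean_i) · (x_{k,j} - mean_j), with n-1 = 5.
  S[X,X] = ((-0.8333)·(-0.8333) + (2.1667)·(2.1667) + (0.1667)·(0.1667) + (-0.8333)·(-0.8333) + (0.1667)·(0.1667) + (-0.8333)·(-0.8333)) / 5 = 6.8333/5 = 1.3667
  S[X,Y] = ((-0.8333)·(1.1667) + (2.1667)·(-0.8333) + (0.1667)·(2.1667) + (-0.8333)·(-0.8333) + (0.1667)·(-2.8333) + (-0.8333)·(1.1667)) / 5 = -3.1667/5 = -0.6333
  S[Y,Y] = ((1.1667)·(1.1667) + (-0.8333)·(-0.8333) + (2.1667)·(2.1667) + (-0.8333)·(-0.8333) + (-2.8333)·(-2.8333) + (1.1667)·(1.1667)) / 5 = 16.8333/5 = 3.3667

S is symmetric (S[j,i] = S[i,j]). Assembling:

S = [[1.3667, -0.6333],
 [-0.6333, 3.3667]]


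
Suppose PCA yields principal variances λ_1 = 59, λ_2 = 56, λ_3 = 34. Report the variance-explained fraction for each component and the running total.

Step 1 — total variance = trace(Sigma) = Σ λ_i = 59 + 56 + 34 = 149.

Step 2 — fraction explained by component i = λ_i / Σ λ:
  PC1: 59/149 = 0.396
  PC2: 56/149 = 0.3758
  PC3: 34/149 = 0.2282

Step 3 — cumulative fraction after k components = (λ_1 + ... + λ_k) / Σ λ:
  k = 1: 59/149 = 0.396
  k = 2: (59 + 56)/149 = 115/149 = 0.7718
  k = 3: (59 + 56 + 34)/149 = 149/149 = 1

Summary (fraction, with percent):

explained: PC1 0.396 (39.6%), PC2 0.3758 (37.58%), PC3 0.2282 (22.82%);  cumulative: 0.396, 0.7718, 1


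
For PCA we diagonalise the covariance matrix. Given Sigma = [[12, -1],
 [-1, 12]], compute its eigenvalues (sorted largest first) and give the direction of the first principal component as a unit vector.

Step 1 — characteristic polynomial of 2×2 Sigma:
  det(Sigma - λI) = λ² - trace · λ + det = 0.
  trace = 12 + 12 = 24, det = 12·12 - (-1)² = 143.
Step 2 — discriminant:
  Δ = trace² - 4·det = 576 - 572 = 4.
Step 3 — eigenvalues:
  λ = (trace ± √Δ)/2 = (24 ± 2)/2,
  λ_1 = 13,  λ_2 = 11.

Step 4 — unit eigenvector for λ_1: solve (Sigma - λ_1 I)v = 0. First row:
  (12 - 13)·v_x + (-1)·v_y = 0, i.e. (-1)·v_x + (-1)·v_y = 0,
  so v ∝ (b, λ_1 - a) = (-1, 1); multiply by -1 so the first entry is positive: u = (1, -1).
  ||u|| = √((1)² + (-1)²) = √(2) ≈ 1.4142,
  v_1 = u/||u|| ≈ (0.7071, -0.7071) (||v_1|| = 1).

λ_1 = 13,  λ_2 = 11;  v_1 ≈ (0.7071, -0.7071)


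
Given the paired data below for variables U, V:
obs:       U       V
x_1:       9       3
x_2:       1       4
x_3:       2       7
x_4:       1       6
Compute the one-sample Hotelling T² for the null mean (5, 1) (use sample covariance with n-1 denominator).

Step 1 — sample mean vector:
  mean(U) = (9 + 1 + 2 + 1) / 4 = 13/4 = 3.25
  mean(V) = (3 + 4 + 7 + 6) / 4 = 20/4 = 5
  x̄ = (3.25, 5),  deviation x̄ - mu_0 = (3.25, 5) - (5, 1) = (-1.75, 4).

Step 2 — sample covariance matrix, S[i,j] = (1/(n-1)) · Σ_k (x_{k,i} - mean_i) · (x_{k,j} - mean_j), divisor n-1 = 3:
  S[U,U] = ((5.75)·(5.75) + (-2.25)·(-2.25) + (-1.25)·(-1.25) + (-2.25)·(-2.25)) / 3 = 44.75/3 = 14.9167
  S[U,V] = ((5.75)·(-2) + (-2.25)·(-1) + (-1.25)·(2) + (-2.25)·(1)) / 3 = -14/3 = -4.6667
  S[V,V] = ((-2)·(-2) + (-1)·(-1) + (2)·(2) + (1)·(1)) / 3 = 10/3 = 3.3333
  S = [[14.9167, -4.6667],
 [-4.6667, 3.3333]].

Step 3 — invert S. det(S) = 14.9167·3.3333 - (-4.6667)² = 27.9444.
  S^{-1} = (1/det) · [[d, -b], [-b, a]] = [[0.1193, 0.167],
 [0.167, 0.5338]].

Step 4 — quadratic form (x̄ - mu_0)^T · S^{-1} · (x̄ - mu_0):
  S^{-1} · (x̄ - mu_0) = (0.4592, 1.8429),
  (x̄ - mu_0)^T · [...] = (-1.75)·(0.4592) + (4)·(1.8429) = 6.5681.

Step 5 — scale by n: T² = 4 · 6.5681 = 26.2724.

T² ≈ 26.2724


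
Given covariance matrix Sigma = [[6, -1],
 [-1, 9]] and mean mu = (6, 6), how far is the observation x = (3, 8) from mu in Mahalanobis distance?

Step 1 — centre the observation: (x - mu) = (-3, 2).

Step 2 — invert Sigma. det(Sigma) = 6·9 - (-1)² = 53.
  Sigma^{-1} = (1/det) · [[d, -b], [-b, a]] = [[0.1698, 0.0189],
 [0.0189, 0.1132]].

Step 3 — form the quadratic (x - mu)^T · Sigma^{-1} · (x - mu):
  Sigma^{-1} · (x - mu) = (-0.4717, 0.1698).
  (x - mu)^T · [Sigma^{-1} · (x - mu)] = (-3)·(-0.4717) + (2)·(0.1698) = 1.7547.

Step 4 — take square root: d = √(1.7547) ≈ 1.3247.

d(x, mu) = √(1.7547) ≈ 1.3247


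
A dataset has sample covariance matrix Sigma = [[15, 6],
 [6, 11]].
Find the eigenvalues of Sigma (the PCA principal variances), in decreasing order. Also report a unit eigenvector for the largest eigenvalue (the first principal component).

Step 1 — characteristic polynomial of 2×2 Sigma:
  det(Sigma - λI) = λ² - trace · λ + det = 0.
  trace = 15 + 11 = 26, det = 15·11 - (6)² = 129.
Step 2 — discriminant:
  Δ = trace² - 4·det = 676 - 516 = 160.
Step 3 — eigenvalues:
  λ = (trace ± √Δ)/2 = (26 ± 12.6491)/2,
  λ_1 = 19.3246,  λ_2 = 6.6754.

Step 4 — unit eigenvector for λ_1: solve (Sigma - λ_1 I)v = 0. First row:
  (15 - 19.3246)·v_x + (6)·v_y = 0, i.e. (-4.3246)·v_x + (6)·v_y = 0,
  so v ∝ (b, λ_1 - a) = (6, 4.3246) = u.
  ||u|| = √((6)² + (4.3246)²) = √(54.7018) ≈ 7.3961,
  v_1 = u/||u|| ≈ (0.8112, 0.5847) (||v_1|| = 1).

λ_1 = 19.3246,  λ_2 = 6.6754;  v_1 ≈ (0.8112, 0.5847)


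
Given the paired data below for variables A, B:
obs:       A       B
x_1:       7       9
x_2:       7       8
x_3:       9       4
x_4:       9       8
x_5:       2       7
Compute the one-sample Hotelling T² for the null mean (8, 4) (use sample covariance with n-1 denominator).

Step 1 — sample mean vector:
  mean(A) = (7 + 7 + 9 + 9 + 2) / 5 = 34/5 = 6.8
  mean(B) = (9 + 8 + 4 + 8 + 7) / 5 = 36/5 = 7.2
  x̄ = (6.8, 7.2),  deviation x̄ - mu_0 = (6.8, 7.2) - (8, 4) = (-1.2, 3.2).

Step 2 — sample covariance matrix, S[i,j] = (1/(n-1)) · Σ_k (x_{k,i} - mean_i) · (x_{k,j} - mean_j), divisor n-1 = 4:
  S[A,A] = ((0.2)·(0.2) + (0.2)·(0.2) + (2.2)·(2.2) + (2.2)·(2.2) + (-4.8)·(-4.8)) / 4 = 32.8/4 = 8.2
  S[A,B] = ((0.2)·(1.8) + (0.2)·(0.8) + (2.2)·(-3.2) + (2.2)·(0.8) + (-4.8)·(-0.2)) / 4 = -3.8/4 = -0.95
  S[B,B] = ((1.8)·(1.8) + (0.8)·(0.8) + (-3.2)·(-3.2) + (0.8)·(0.8) + (-0.2)·(-0.2)) / 4 = 14.8/4 = 3.7
  S = [[8.2, -0.95],
 [-0.95, 3.7]].

Step 3 — invert S. det(S) = 8.2·3.7 - (-0.95)² = 29.4375.
  S^{-1} = (1/det) · [[d, -b], [-b, a]] = [[0.1257, 0.0323],
 [0.0323, 0.2786]].

Step 4 — quadratic form (x̄ - mu_0)^T · S^{-1} · (x̄ - mu_0):
  S^{-1} · (x̄ - mu_0) = (-0.0476, 0.8527),
  (x̄ - mu_0)^T · [...] = (-1.2)·(-0.0476) + (3.2)·(0.8527) = 2.7856.

Step 5 — scale by n: T² = 5 · 2.7856 = 13.9278.

T² ≈ 13.9278


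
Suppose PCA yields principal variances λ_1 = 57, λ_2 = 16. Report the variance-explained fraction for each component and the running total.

Step 1 — total variance = trace(Sigma) = Σ λ_i = 57 + 16 = 73.

Step 2 — fraction explained by component i = λ_i / Σ λ:
  PC1: 57/73 = 0.7808
  PC2: 16/73 = 0.2192

Step 3 — cumulative fraction after k components = (λ_1 + ... + λ_k) / Σ λ:
  k = 1: 57/73 = 0.7808
  k = 2: (57 + 16)/73 = 73/73 = 1

Summary (fraction, with percent):

explained: PC1 0.7808 (78.08%), PC2 0.2192 (21.92%);  cumulative: 0.7808, 1


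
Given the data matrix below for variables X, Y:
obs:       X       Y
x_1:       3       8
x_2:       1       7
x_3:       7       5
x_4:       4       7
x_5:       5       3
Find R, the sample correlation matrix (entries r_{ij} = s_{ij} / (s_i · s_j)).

Step 1 — column means:
  mean(X) = (3 + 1 + 7 + 4 + 5) / 5 = 20/5 = 4
  mean(Y) = (8 + 7 + 5 + 7 + 3) / 5 = 30/5 = 6

Step 2 — sample variances and covariances s[i,j] = (1/(n-1)) · Σ_k (x_{k,i} - mean_i) · (x_{k,j} - mean_j), with n-1 = 4:
  s[X,X] = ((-1)·(-1) + (-3)·(-3) + (3)·(3) + (0)·(0) + (1)·(1)) / 4 = 20/4 = 5
  s[X,Y] = ((-1)·(2) + (-3)·(1) + (3)·(-1) + (0)·(1) + (1)·(-3)) / 4 = -11/4 = -2.75
  s[Y,Y] = ((2)·(2) + (1)·(1) + (-1)·(-1) + (1)·(1) + (-3)·(-3)) / 4 = 16/4 = 4
  Sample standard deviations s_i = √(s[i,i]):
  s(X) = √(5) = 2.2361
  s(Y) = √(4) = 2

Step 3 — r_{ij} = s_{ij} / (s_i · s_j):
  r[X,X] = 1 (diagonal).
  r[X,Y] = -2.75 / (2.2361 · 2) = -2.75 / 4.4721 = -0.6149
  r[Y,Y] = 1 (diagonal).

R is symmetric with unit diagonal. Assembling:

R = [[1, -0.6149],
 [-0.6149, 1]]


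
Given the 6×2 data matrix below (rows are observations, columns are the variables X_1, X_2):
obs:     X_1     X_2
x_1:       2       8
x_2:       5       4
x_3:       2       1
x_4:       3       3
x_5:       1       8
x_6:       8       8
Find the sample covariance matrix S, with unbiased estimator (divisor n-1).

Step 1 — column means:
  mean(X_1) = (2 + 5 + 2 + 3 + 1 + 8) / 6 = 21/6 = 3.5
  mean(X_2) = (8 + 4 + 1 + 3 + 8 + 8) / 6 = 32/6 = 5.3333

Step 2 — sample covariance S[i,j] = (1/(n-1)) · Σ_k (x_{k,i} - mean_i) · (x_{k,j} - mean_j), with n-1 = 5.
  S[X_1,X_1] = ((-1.5)·(-1.5) + (1.5)·(1.5) + (-1.5)·(-1.5) + (-0.5)·(-0.5) + (-2.5)·(-2.5) + (4.5)·(4.5)) / 5 = 33.5/5 = 6.7
  S[X_1,X_2] = ((-1.5)·(2.6667) + (1.5)·(-1.3333) + (-1.5)·(-4.3333) + (-0.5)·(-2.3333) + (-2.5)·(2.6667) + (4.5)·(2.6667)) / 5 = 7/5 = 1.4
  S[X_2,X_2] = ((2.6667)·(2.6667) + (-1.3333)·(-1.3333) + (-4.3333)·(-4.3333) + (-2.3333)·(-2.3333) + (2.6667)·(2.6667) + (2.6667)·(2.6667)) / 5 = 47.3333/5 = 9.4667

S is symmetric (S[j,i] = S[i,j]). Assembling:

S = [[6.7, 1.4],
 [1.4, 9.4667]]


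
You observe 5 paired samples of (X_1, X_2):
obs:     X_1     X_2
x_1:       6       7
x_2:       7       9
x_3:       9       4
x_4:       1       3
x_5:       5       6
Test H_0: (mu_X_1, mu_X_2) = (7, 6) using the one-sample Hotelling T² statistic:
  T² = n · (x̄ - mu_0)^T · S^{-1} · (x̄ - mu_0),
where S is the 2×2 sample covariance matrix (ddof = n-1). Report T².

Step 1 — sample mean vector:
  mean(X_1) = (6 + 7 + 9 + 1 + 5) / 5 = 28/5 = 5.6
  mean(X_2) = (7 + 9 + 4 + 3 + 6) / 5 = 29/5 = 5.8
  x̄ = (5.6, 5.8),  deviation x̄ - mu_0 = (5.6, 5.8) - (7, 6) = (-1.4, -0.2).

Step 2 — sample covariance matrix, S[i,j] = (1/(n-1)) · Σ_k (x_{k,i} - mean_i) · (x_{k,j} - mean_j), divisor n-1 = 4:
  S[X_1,X_1] = ((0.4)·(0.4) + (1.4)·(1.4) + (3.4)·(3.4) + (-4.6)·(-4.6) + (-0.6)·(-0.6)) / 4 = 35.2/4 = 8.8
  S[X_1,X_2] = ((0.4)·(1.2) + (1.4)·(3.2) + (3.4)·(-1.8) + (-4.6)·(-2.8) + (-0.6)·(0.2)) / 4 = 11.6/4 = 2.9
  S[X_2,X_2] = ((1.2)·(1.2) + (3.2)·(3.2) + (-1.8)·(-1.8) + (-2.8)·(-2.8) + (0.2)·(0.2)) / 4 = 22.8/4 = 5.7
  S = [[8.8, 2.9],
 [2.9, 5.7]].

Step 3 — invert S. det(S) = 8.8·5.7 - (2.9)² = 41.75.
  S^{-1} = (1/det) · [[d, -b], [-b, a]] = [[0.1365, -0.0695],
 [-0.0695, 0.2108]].

Step 4 — quadratic form (x̄ - mu_0)^T · S^{-1} · (x̄ - mu_0):
  S^{-1} · (x̄ - mu_0) = (-0.1772, 0.0551),
  (x̄ - mu_0)^T · [...] = (-1.4)·(-0.1772) + (-0.2)·(0.0551) = 0.2371.

Step 5 — scale by n: T² = 5 · 0.2371 = 1.1856.

T² ≈ 1.1856


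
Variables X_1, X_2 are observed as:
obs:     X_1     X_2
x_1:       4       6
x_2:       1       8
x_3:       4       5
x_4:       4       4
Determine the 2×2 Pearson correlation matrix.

Step 1 — column means:
  mean(X_1) = (4 + 1 + 4 + 4) / 4 = 13/4 = 3.25
  mean(X_2) = (6 + 8 + 5 + 4) / 4 = 23/4 = 5.75

Step 2 — sample variances and covariances s[i,j] = (1/(n-1)) · Σ_k (x_{k,i} - mean_i) · (x_{k,j} - mean_j), with n-1 = 3:
  s[X_1,X_1] = ((0.75)·(0.75) + (-2.25)·(-2.25) + (0.75)·(0.75) + (0.75)·(0.75)) / 3 = 6.75/3 = 2.25
  s[X_1,X_2] = ((0.75)·(0.25) + (-2.25)·(2.25) + (0.75)·(-0.75) + (0.75)·(-1.75)) / 3 = -6.75/3 = -2.25
  s[X_2,X_2] = ((0.25)·(0.25) + (2.25)·(2.25) + (-0.75)·(-0.75) + (-1.75)·(-1.75)) / 3 = 8.75/3 = 2.9167
  Sample standard deviations s_i = √(s[i,i]):
  s(X_1) = √(2.25) = 1.5
  s(X_2) = √(2.9167) = 1.7078

Step 3 — r_{ij} = s_{ij} / (s_i · s_j):
  r[X_1,X_1] = 1 (diagonal).
  r[X_1,X_2] = -2.25 / (1.5 · 1.7078) = -2.25 / 2.5617 = -0.8783
  r[X_2,X_2] = 1 (diagonal).

R is symmetric with unit diagonal. Assembling:

R = [[1, -0.8783],
 [-0.8783, 1]]


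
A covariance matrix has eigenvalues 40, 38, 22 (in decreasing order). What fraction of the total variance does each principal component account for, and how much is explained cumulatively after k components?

Step 1 — total variance = trace(Sigma) = Σ λ_i = 40 + 38 + 22 = 100.

Step 2 — fraction explained by component i = λ_i / Σ λ:
  PC1: 40/100 = 0.4
  PC2: 38/100 = 0.38
  PC3: 22/100 = 0.22

Step 3 — cumulative fraction after k components = (λ_1 + ... + λ_k) / Σ λ:
  k = 1: 40/100 = 0.4
  k = 2: (40 + 38)/100 = 78/100 = 0.78
  k = 3: (40 + 38 + 22)/100 = 100/100 = 1

Summary (fraction, with percent):

explained: PC1 0.4 (40%), PC2 0.38 (38%), PC3 0.22 (22%);  cumulative: 0.4, 0.78, 1


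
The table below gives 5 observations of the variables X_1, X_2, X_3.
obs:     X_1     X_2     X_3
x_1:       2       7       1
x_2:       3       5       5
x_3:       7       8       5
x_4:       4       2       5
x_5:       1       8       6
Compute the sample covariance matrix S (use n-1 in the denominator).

Step 1 — column means:
  mean(X_1) = (2 + 3 + 7 + 4 + 1) / 5 = 17/5 = 3.4
  mean(X_2) = (7 + 5 + 8 + 2 + 8) / 5 = 30/5 = 6
  mean(X_3) = (1 + 5 + 5 + 5 + 6) / 5 = 22/5 = 4.4

Step 2 — sample covariance S[i,j] = (1/(n-1)) · Σ_k (x_{k,i} - mean_i) · (x_{k,j} - mean_j), with n-1 = 4.
  S[X_1,X_1] = ((-1.4)·(-1.4) + (-0.4)·(-0.4) + (3.6)·(3.6) + (0.6)·(0.6) + (-2.4)·(-2.4)) / 4 = 21.2/4 = 5.3
  S[X_1,X_2] = ((-1.4)·(1) + (-0.4)·(-1) + (3.6)·(2) + (0.6)·(-4) + (-2.4)·(2)) / 4 = -1/4 = -0.25
  S[X_1,X_3] = ((-1.4)·(-3.4) + (-0.4)·(0.6) + (3.6)·(0.6) + (0.6)·(0.6) + (-2.4)·(1.6)) / 4 = 3.2/4 = 0.8
  S[X_2,X_2] = ((1)·(1) + (-1)·(-1) + (2)·(2) + (-4)·(-4) + (2)·(2)) / 4 = 26/4 = 6.5
  S[X_2,X_3] = ((1)·(-3.4) + (-1)·(0.6) + (2)·(0.6) + (-4)·(0.6) + (2)·(1.6)) / 4 = -2/4 = -0.5
  S[X_3,X_3] = ((-3.4)·(-3.4) + (0.6)·(0.6) + (0.6)·(0.6) + (0.6)·(0.6) + (1.6)·(1.6)) / 4 = 15.2/4 = 3.8

S is symmetric (S[j,i] = S[i,j]). Assembling:

S = [[5.3, -0.25, 0.8],
 [-0.25, 6.5, -0.5],
 [0.8, -0.5, 3.8]]


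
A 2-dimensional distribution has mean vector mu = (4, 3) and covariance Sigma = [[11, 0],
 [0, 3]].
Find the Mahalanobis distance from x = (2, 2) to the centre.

Step 1 — centre the observation: (x - mu) = (-2, -1).

Step 2 — invert Sigma. det(Sigma) = 11·3 - (0)² = 33.
  Sigma^{-1} = (1/det) · [[d, -b], [-b, a]] = [[0.0909, 0],
 [0, 0.3333]].

Step 3 — form the quadratic (x - mu)^T · Sigma^{-1} · (x - mu):
  Sigma^{-1} · (x - mu) = (-0.1818, -0.3333).
  (x - mu)^T · [Sigma^{-1} · (x - mu)] = (-2)·(-0.1818) + (-1)·(-0.3333) = 0.697.

Step 4 — take square root: d = √(0.697) ≈ 0.8348.

d(x, mu) = √(0.697) ≈ 0.8348


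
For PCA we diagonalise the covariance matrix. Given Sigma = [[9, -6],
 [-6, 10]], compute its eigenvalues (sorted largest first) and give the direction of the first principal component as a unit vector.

Step 1 — characteristic polynomial of 2×2 Sigma:
  det(Sigma - λI) = λ² - trace · λ + det = 0.
  trace = 9 + 10 = 19, det = 9·10 - (-6)² = 54.
Step 2 — discriminant:
  Δ = trace² - 4·det = 361 - 216 = 145.
Step 3 — eigenvalues:
  λ = (trace ± √Δ)/2 = (19 ± 12.0416)/2,
  λ_1 = 15.5208,  λ_2 = 3.4792.

Step 4 — unit eigenvector for λ_1: solve (Sigma - λ_1 I)v = 0. First row:
  (9 - 15.5208)·v_x + (-6)·v_y = 0, i.e. (-6.5208)·v_x + (-6)·v_y = 0,
  so v ∝ (b, λ_1 - a) = (-6, 6.5208); multiply by -1 so the first entry is positive: u = (6, -6.5208).
  ||u|| = √((6)² + (-6.5208)²) = √(78.5208) ≈ 8.8612,
  v_1 = u/||u|| ≈ (0.6771, -0.7359) (||v_1|| = 1).

λ_1 = 15.5208,  λ_2 = 3.4792;  v_1 ≈ (0.6771, -0.7359)


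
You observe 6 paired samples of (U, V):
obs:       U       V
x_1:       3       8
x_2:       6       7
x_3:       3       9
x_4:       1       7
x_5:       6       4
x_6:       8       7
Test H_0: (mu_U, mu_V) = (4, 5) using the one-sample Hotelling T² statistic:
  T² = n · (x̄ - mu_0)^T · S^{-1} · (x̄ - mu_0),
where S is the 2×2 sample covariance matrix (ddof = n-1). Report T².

Step 1 — sample mean vector:
  mean(U) = (3 + 6 + 3 + 1 + 6 + 8) / 6 = 27/6 = 4.5
  mean(V) = (8 + 7 + 9 + 7 + 4 + 7) / 6 = 42/6 = 7
  x̄ = (4.5, 7),  deviation x̄ - mu_0 = (4.5, 7) - (4, 5) = (0.5, 2).

Step 2 — sample covariance matrix, S[i,j] = (1/(n-1)) · Σ_k (x_{k,i} - mean_i) · (x_{k,j} - mean_j), divisor n-1 = 5:
  S[U,U] = ((-1.5)·(-1.5) + (1.5)·(1.5) + (-1.5)·(-1.5) + (-3.5)·(-3.5) + (1.5)·(1.5) + (3.5)·(3.5)) / 5 = 33.5/5 = 6.7
  S[U,V] = ((-1.5)·(1) + (1.5)·(0) + (-1.5)·(2) + (-3.5)·(0) + (1.5)·(-3) + (3.5)·(0)) / 5 = -9/5 = -1.8
  S[V,V] = ((1)·(1) + (0)·(0) + (2)·(2) + (0)·(0) + (-3)·(-3) + (0)·(0)) / 5 = 14/5 = 2.8
  S = [[6.7, -1.8],
 [-1.8, 2.8]].

Step 3 — invert S. det(S) = 6.7·2.8 - (-1.8)² = 15.52.
  S^{-1} = (1/det) · [[d, -b], [-b, a]] = [[0.1804, 0.116],
 [0.116, 0.4317]].

Step 4 — quadratic form (x̄ - mu_0)^T · S^{-1} · (x̄ - mu_0):
  S^{-1} · (x̄ - mu_0) = (0.3222, 0.9214),
  (x̄ - mu_0)^T · [...] = (0.5)·(0.3222) + (2)·(0.9214) = 2.0039.

Step 5 — scale by n: T² = 6 · 2.0039 = 12.0232.

T² ≈ 12.0232


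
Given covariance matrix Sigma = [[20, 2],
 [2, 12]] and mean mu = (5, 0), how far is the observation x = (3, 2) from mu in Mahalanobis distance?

Step 1 — centre the observation: (x - mu) = (-2, 2).

Step 2 — invert Sigma. det(Sigma) = 20·12 - (2)² = 236.
  Sigma^{-1} = (1/det) · [[d, -b], [-b, a]] = [[0.0508, -0.0085],
 [-0.0085, 0.0847]].

Step 3 — form the quadratic (x - mu)^T · Sigma^{-1} · (x - mu):
  Sigma^{-1} · (x - mu) = (-0.1186, 0.1864).
  (x - mu)^T · [Sigma^{-1} · (x - mu)] = (-2)·(-0.1186) + (2)·(0.1864) = 0.6102.

Step 4 — take square root: d = √(0.6102) ≈ 0.7811.

d(x, mu) = √(0.6102) ≈ 0.7811


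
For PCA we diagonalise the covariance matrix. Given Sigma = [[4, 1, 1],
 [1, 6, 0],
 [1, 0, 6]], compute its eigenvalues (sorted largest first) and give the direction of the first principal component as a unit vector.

Step 1 — characteristic polynomial p(λ) = det(λI - Sigma) = λ³ - tr·λ² + c_1·λ - det, where tr = trace, c_1 = sum of the principal 2×2 minors, det = det(Sigma):
  tr = 4 + 6 + 6 = 16,
  c_1 = (4·6 - (1)²) + (4·6 - (1)²) + (6·6 - (0)²) = 23 + 23 + 36 = 82,
  det = 4·(6·6 - (0)²) - (1)·((1)·6 - (0)·(1)) + (1)·((1)·(0) - 6·(1)) = 4·(36) - (1)·(6) + (1)·(-6) = 132.
  So p(λ) = λ³ - 16λ² + 82λ - 132.
Step 2 — look for an integer root (rational root theorem: any rational root is an integer divisor of 132). Testing λ = 6:
  p(6) = 216 - 576 + 492 - 132 = 0  ✓
  Dividing out (λ - 6): p(λ) = (λ - 6)(λ² - 10λ + 22).
Step 3 — remaining eigenvalues from the quadratic λ² - 10λ + 22 = 0:
  Δ = 10² - 4·22 = 100 - 88 = 12,  λ = (10 ± √12)/2 = (10 ± 3.4641)/2 ≈ 6.7321 or 3.2679.
  Sorted: λ_1 = 6.7321,  λ_2 = 6,  λ_3 = 3.2679  (check: sum = 16 = tr ✓).

Step 4 — unit eigenvector for λ_1 ≈ 6.7321: v spans the null space of (Sigma - λ_1 I), whose rows are
  r_1 = (-2.7321, 1, 1),  r_2 = (1, -0.7321, 0),  r_3 = (1, 0, -0.7321).
  v is orthogonal to every row, so take v ∝ r_1 × r_2 = ((1)·(0) - (1)·(-0.7321), (1)·(1) - (-2.7321)·(0), (-2.7321)·(-0.7321) - (1)·(1)) ≈ (0.7321, 1, 1).
  Let u = (0.7321, 1, 1).
  ||u|| = √((0.7321)² + (1)² + (1)²) = √(2.5359) ≈ 1.5925,  v_1 = u/||u|| ≈ (0.4597, 0.628, 0.628) (||v_1|| = 1).

λ_1 = 6.7321,  λ_2 = 6,  λ_3 = 3.2679;  v_1 ≈ (0.4597, 0.628, 0.628)


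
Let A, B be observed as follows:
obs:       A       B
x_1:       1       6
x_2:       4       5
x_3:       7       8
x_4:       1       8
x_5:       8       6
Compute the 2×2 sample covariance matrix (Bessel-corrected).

Step 1 — column means:
  mean(A) = (1 + 4 + 7 + 1 + 8) / 5 = 21/5 = 4.2
  mean(B) = (6 + 5 + 8 + 8 + 6) / 5 = 33/5 = 6.6

Step 2 — sample covariance S[i,j] = (1/(n-1)) · Σ_k (x_{k,i} - mean_i) · (x_{k,j} - mean_j), with n-1 = 4.
  S[A,A] = ((-3.2)·(-3.2) + (-0.2)·(-0.2) + (2.8)·(2.8) + (-3.2)·(-3.2) + (3.8)·(3.8)) / 4 = 42.8/4 = 10.7
  S[A,B] = ((-3.2)·(-0.6) + (-0.2)·(-1.6) + (2.8)·(1.4) + (-3.2)·(1.4) + (3.8)·(-0.6)) / 4 = -0.6/4 = -0.15
  S[B,B] = ((-0.6)·(-0.6) + (-1.6)·(-1.6) + (1.4)·(1.4) + (1.4)·(1.4) + (-0.6)·(-0.6)) / 4 = 7.2/4 = 1.8

S is symmetric (S[j,i] = S[i,j]). Assembling:

S = [[10.7, -0.15],
 [-0.15, 1.8]]


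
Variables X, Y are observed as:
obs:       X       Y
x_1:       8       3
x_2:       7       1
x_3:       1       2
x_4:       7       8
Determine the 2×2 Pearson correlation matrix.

Step 1 — column means:
  mean(X) = (8 + 7 + 1 + 7) / 4 = 23/4 = 5.75
  mean(Y) = (3 + 1 + 2 + 8) / 4 = 14/4 = 3.5

Step 2 — sample variances and covariances s[i,j] = (1/(n-1)) · Σ_k (x_{k,i} - mean_i) · (x_{k,j} - mean_j), with n-1 = 3:
  s[X,X] = ((2.25)·(2.25) + (1.25)·(1.25) + (-4.75)·(-4.75) + (1.25)·(1.25)) / 3 = 30.75/3 = 10.25
  s[X,Y] = ((2.25)·(-0.5) + (1.25)·(-2.5) + (-4.75)·(-1.5) + (1.25)·(4.5)) / 3 = 8.5/3 = 2.8333
  s[Y,Y] = ((-0.5)·(-0.5) + (-2.5)·(-2.5) + (-1.5)·(-1.5) + (4.5)·(4.5)) / 3 = 29/3 = 9.6667
  Sample standard deviations s_i = √(s[i,i]):
  s(X) = √(10.25) = 3.2016
  s(Y) = √(9.6667) = 3.1091

Step 3 — r_{ij} = s_{ij} / (s_i · s_j):
  r[X,X] = 1 (diagonal).
  r[X,Y] = 2.8333 / (3.2016 · 3.1091) = 2.8333 / 9.9541 = 0.2846
  r[Y,Y] = 1 (diagonal).

R is symmetric with unit diagonal. Assembling:

R = [[1, 0.2846],
 [0.2846, 1]]


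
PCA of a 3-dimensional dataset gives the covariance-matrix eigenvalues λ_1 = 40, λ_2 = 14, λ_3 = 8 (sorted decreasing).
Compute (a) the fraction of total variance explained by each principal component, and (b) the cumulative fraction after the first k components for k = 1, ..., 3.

Step 1 — total variance = trace(Sigma) = Σ λ_i = 40 + 14 + 8 = 62.

Step 2 — fraction explained by component i = λ_i / Σ λ:
  PC1: 40/62 = 0.6452
  PC2: 14/62 = 0.2258
  PC3: 8/62 = 0.129

Step 3 — cumulative fraction after k components = (λ_1 + ... + λ_k) / Σ λ:
  k = 1: 40/62 = 0.6452
  k = 2: (40 + 14)/62 = 54/62 = 0.871
  k = 3: (40 + 14 + 8)/62 = 62/62 = 1

Summary (fraction, with percent):

explained: PC1 0.6452 (64.52%), PC2 0.2258 (22.58%), PC3 0.129 (12.9%);  cumulative: 0.6452, 0.871, 1


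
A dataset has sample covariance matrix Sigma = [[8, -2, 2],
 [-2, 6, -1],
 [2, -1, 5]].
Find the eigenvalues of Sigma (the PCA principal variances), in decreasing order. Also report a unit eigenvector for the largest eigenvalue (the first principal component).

Step 1 — characteristic polynomial p(λ) = det(λI - Sigma) = λ³ - tr·λ² + c_1·λ - det, where tr = trace, c_1 = sum of the principal 2×2 minors, det = det(Sigma):
  tr = 8 + 6 + 5 = 19,
  c_1 = (8·6 - (-2)²) + (8·5 - (2)²) + (6·5 - (-1)²) = 44 + 36 + 29 = 109,
  det = 8·(6·5 - (-1)²) - (-2)·((-2)·5 - (-1)·(2)) + (2)·((-2)·(-1) - 6·(2)) = 8·(29) - (-2)·(-8) + (2)·(-10) = 196.
  So p(λ) = λ³ - 19λ² + 109λ - 196.
Step 2 — look for an integer root (rational root theorem: any rational root is an integer divisor of 196). Testing λ = 4:
  p(4) = 64 - 304 + 436 - 196 = 0  ✓
  Dividing out (λ - 4): p(λ) = (λ - 4)(λ² - 15λ + 49).
Step 3 — remaining eigenvalues from the quadratic λ² - 15λ + 49 = 0:
  Δ = 15² - 4·49 = 225 - 196 = 29,  λ = (15 ± √29)/2 = (15 ± 5.3852)/2 ≈ 10.1926 or 4.8074.
  Sorted: λ_1 = 10.1926,  λ_2 = 4.8074,  λ_3 = 4  (check: sum = 19 = tr ✓).

Step 4 — unit eigenvector for λ_1 ≈ 10.1926: v spans the null space of (Sigma - λ_1 I), whose rows are
  r_1 = (-2.1926, -2, 2),  r_2 = (-2, -4.1926, -1),  r_3 = (2, -1, -5.1926).
  v is orthogonal to every row, so take v ∝ r_1 × r_2 = ((-2)·(-1) - (2)·(-4.1926), (2)·(-2) - (-2.1926)·(-1), (-2.1926)·(-4.1926) - (-2)·(-2)) ≈ (10.3852, -6.1926, 5.1926).
  Let u = (10.3852, -6.1926, 5.1926).
  ||u|| = √((10.3852)² + (-6.1926)² + (5.1926)²) = √(173.1626) ≈ 13.1591,  v_1 = u/||u|| ≈ (0.7892, -0.4706, 0.3946) (||v_1|| = 1).

λ_1 = 10.1926,  λ_2 = 4.8074,  λ_3 = 4;  v_1 ≈ (0.7892, -0.4706, 0.3946)


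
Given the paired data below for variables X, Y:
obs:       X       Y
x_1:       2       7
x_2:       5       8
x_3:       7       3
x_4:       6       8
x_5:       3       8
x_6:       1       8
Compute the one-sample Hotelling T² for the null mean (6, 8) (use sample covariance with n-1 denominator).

Step 1 — sample mean vector:
  mean(X) = (2 + 5 + 7 + 6 + 3 + 1) / 6 = 24/6 = 4
  mean(Y) = (7 + 8 + 3 + 8 + 8 + 8) / 6 = 42/6 = 7
  x̄ = (4, 7),  deviation x̄ - mu_0 = (4, 7) - (6, 8) = (-2, -1).

Step 2 — sample covariance matrix, S[i,j] = (1/(n-1)) · Σ_k (x_{k,i} - mean_i) · (x_{k,j} - mean_j), divisor n-1 = 5:
  S[X,X] = ((-2)·(-2) + (1)·(1) + (3)·(3) + (2)·(2) + (-1)·(-1) + (-3)·(-3)) / 5 = 28/5 = 5.6
  S[X,Y] = ((-2)·(0) + (1)·(1) + (3)·(-4) + (2)·(1) + (-1)·(1) + (-3)·(1)) / 5 = -13/5 = -2.6
  S[Y,Y] = ((0)·(0) + (1)·(1) + (-4)·(-4) + (1)·(1) + (1)·(1) + (1)·(1)) / 5 = 20/5 = 4
  S = [[5.6, -2.6],
 [-2.6, 4]].

Step 3 — invert S. det(S) = 5.6·4 - (-2.6)² = 15.64.
  S^{-1} = (1/det) · [[d, -b], [-b, a]] = [[0.2558, 0.1662],
 [0.1662, 0.3581]].

Step 4 — quadratic form (x̄ - mu_0)^T · S^{-1} · (x̄ - mu_0):
  S^{-1} · (x̄ - mu_0) = (-0.6777, -0.6905),
  (x̄ - mu_0)^T · [...] = (-2)·(-0.6777) + (-1)·(-0.6905) = 2.046.

Step 5 — scale by n: T² = 6 · 2.046 = 12.2762.

T² ≈ 12.2762


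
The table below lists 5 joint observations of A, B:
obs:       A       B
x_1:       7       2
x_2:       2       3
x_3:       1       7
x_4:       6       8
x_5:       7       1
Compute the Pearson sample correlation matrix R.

Step 1 — column means:
  mean(A) = (7 + 2 + 1 + 6 + 7) / 5 = 23/5 = 4.6
  mean(B) = (2 + 3 + 7 + 8 + 1) / 5 = 21/5 = 4.2

Step 2 — sample variances and covariances s[i,j] = (1/(n-1)) · Σ_k (x_{k,i} - mean_i) · (x_{k,j} - mean_j), with n-1 = 4:
  s[A,A] = ((2.4)·(2.4) + (-2.6)·(-2.6) + (-3.6)·(-3.6) + (1.4)·(1.4) + (2.4)·(2.4)) / 4 = 33.2/4 = 8.3
  s[A,B] = ((2.4)·(-2.2) + (-2.6)·(-1.2) + (-3.6)·(2.8) + (1.4)·(3.8) + (2.4)·(-3.2)) / 4 = -14.6/4 = -3.65
  s[B,B] = ((-2.2)·(-2.2) + (-1.2)·(-1.2) + (2.8)·(2.8) + (3.8)·(3.8) + (-3.2)·(-3.2)) / 4 = 38.8/4 = 9.7
  Sample standard deviations s_i = √(s[i,i]):
  s(A) = √(8.3) = 2.881
  s(B) = √(9.7) = 3.1145

Step 3 — r_{ij} = s_{ij} / (s_i · s_j):
  r[A,A] = 1 (diagonal).
  r[A,B] = -3.65 / (2.881 · 3.1145) = -3.65 / 8.9727 = -0.4068
  r[B,B] = 1 (diagonal).

R is symmetric with unit diagonal. Assembling:

R = [[1, -0.4068],
 [-0.4068, 1]]


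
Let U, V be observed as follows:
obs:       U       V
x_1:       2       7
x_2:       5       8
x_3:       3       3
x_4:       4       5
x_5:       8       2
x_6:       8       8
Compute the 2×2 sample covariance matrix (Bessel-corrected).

Step 1 — column means:
  mean(U) = (2 + 5 + 3 + 4 + 8 + 8) / 6 = 30/6 = 5
  mean(V) = (7 + 8 + 3 + 5 + 2 + 8) / 6 = 33/6 = 5.5

Step 2 — sample covariance S[i,j] = (1/(n-1)) · Σ_k (x_{k,i} - mean_i) · (x_{k,j} - mean_j), with n-1 = 5.
  S[U,U] = ((-3)·(-3) + (0)·(0) + (-2)·(-2) + (-1)·(-1) + (3)·(3) + (3)·(3)) / 5 = 32/5 = 6.4
  S[U,V] = ((-3)·(1.5) + (0)·(2.5) + (-2)·(-2.5) + (-1)·(-0.5) + (3)·(-3.5) + (3)·(2.5)) / 5 = -2/5 = -0.4
  S[V,V] = ((1.5)·(1.5) + (2.5)·(2.5) + (-2.5)·(-2.5) + (-0.5)·(-0.5) + (-3.5)·(-3.5) + (2.5)·(2.5)) / 5 = 33.5/5 = 6.7

S is symmetric (S[j,i] = S[i,j]). Assembling:

S = [[6.4, -0.4],
 [-0.4, 6.7]]


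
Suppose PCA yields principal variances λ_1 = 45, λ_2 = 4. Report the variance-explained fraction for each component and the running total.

Step 1 — total variance = trace(Sigma) = Σ λ_i = 45 + 4 = 49.

Step 2 — fraction explained by component i = λ_i / Σ λ:
  PC1: 45/49 = 0.9184
  PC2: 4/49 = 0.0816

Step 3 — cumulative fraction after k components = (λ_1 + ... + λ_k) / Σ λ:
  k = 1: 45/49 = 0.9184
  k = 2: (45 + 4)/49 = 49/49 = 1

Summary (fraction, with percent):

explained: PC1 0.9184 (91.84%), PC2 0.0816 (8.16%);  cumulative: 0.9184, 1
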